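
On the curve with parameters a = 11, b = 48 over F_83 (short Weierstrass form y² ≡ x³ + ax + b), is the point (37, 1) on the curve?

y² = 1² ≡ 1; x³ + 11x + 48 = 51108 ≡ 63 (mod 83). 1 ≠ 63.

no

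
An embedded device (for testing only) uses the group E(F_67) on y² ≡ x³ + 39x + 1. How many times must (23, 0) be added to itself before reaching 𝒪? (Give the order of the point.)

2

2P: (23, 0) + (23, 0): same x and y₁ ≡ -y₂, so the sum is 𝒪.
2P = 𝒪, so the order is 2.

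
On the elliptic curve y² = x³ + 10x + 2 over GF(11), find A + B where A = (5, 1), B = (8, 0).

(5, 1) + (8, 0). λ = (0 - 1)/(8 - 5) ≡ 10/3 mod 11. 3⁻¹ ≡ 4 (mod 11), so λ ≡ 7.
  x = λ² - 5 - 8 = 49 - 13 ≡ 3; y = λ·(5 - 3) - 1 ≡ 2. → (3, 2)

(3, 2)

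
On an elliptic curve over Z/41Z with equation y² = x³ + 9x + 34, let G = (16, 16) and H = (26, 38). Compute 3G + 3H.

(12, 5)

First 3G:
Repeated addition: build up to 3G.
2G: tangent at (16, 16): λ = (3·16² + 9)/(2·16) ≡ 39/32. 32⁻¹ ≡ 9 (mod 41), so λ ≡ 39·9 ≡ 23.
  x = λ² - 16 - 16 = 529 - 32 ≡ 5; y = λ·(16 - 5) - 16 ≡ 32. → (5, 32)
3G: (5, 32) + (16, 16). λ = (16 - 32)/(16 - 5) ≡ 25/11 mod 41. 11⁻¹ ≡ 15 (mod 41) since 11·15 = 165 ≡ 1, so λ ≡ 6.
  x = λ² - 5 - 16 = 36 - 21 ≡ 15; y = λ·(5 - 15) - 32 ≡ 31. → (15, 31)
3G = (15, 31).
Next 3H:
Repeated addition: build up to 3H.
2H: tangent at (26, 38): λ = (3·26² + 9)/(2·38) ≡ 28/35. 35⁻¹ ≡ 34 (mod 41), so λ ≡ 28·34 ≡ 9.
  x = λ² - 26 - 26 = 81 - 52 ≡ 29; y = λ·(26 - 29) - 38 ≡ 17. → (29, 17)
3H: (29, 17) + (26, 38). λ = (38 - 17)/(26 - 29) ≡ 21/38 mod 41. 38⁻¹ ≡ 27 (mod 41) since 38·27 = 1026 ≡ 1, so λ ≡ 34.
  x = λ² - 29 - 26 = 1156 - 55 ≡ 35; y = λ·(29 - 35) - 17 ≡ 25. → (35, 25)
3H = (35, 25).
Finally 3G + 3H:
(15, 31) + (35, 25). λ = (25 - 31)/(35 - 15) ≡ 35/20 mod 41. 20⁻¹ ≡ 39 (mod 41) since 20·39 = 780 ≡ 1, so λ ≡ 12.
  x = λ² - 15 - 35 = 144 - 50 ≡ 12; y = λ·(15 - 12) - 31 ≡ 5. → (12, 5)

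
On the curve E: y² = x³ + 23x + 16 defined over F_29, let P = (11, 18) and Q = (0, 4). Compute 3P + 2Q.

(5, 13)

First 3P:
Repeated addition: build up to 3P.
2P: tangent at (11, 18): λ = (3·11² + 23)/(2·18) ≡ 9/7. 7⁻¹ ≡ 25 (mod 29), so λ ≡ 9·25 ≡ 22.
  x = λ² - 11 - 11 = 484 - 22 ≡ 27; y = λ·(11 - 27) - 18 ≡ 7. → (27, 7)
3P: (27, 7) + (11, 18). λ = (18 - 7)/(11 - 27) ≡ 11/13 mod 29. 13⁻¹ ≡ 9 (mod 29) since 13·9 = 117 ≡ 1, so λ ≡ 12.
  x = λ² - 27 - 11 = 144 - 38 ≡ 19; y = λ·(27 - 19) - 7 ≡ 2. → (19, 2)
3P = (19, 2).
Next 2Q:
Repeated addition: build up to 2Q.
2Q: tangent at (0, 4): λ = (3·0² + 23)/(2·4) ≡ 23/8. 8⁻¹ ≡ 11 (mod 29) since 8·11 = 88 ≡ 1, so λ ≡ 23·11 ≡ 21.
  x = λ² - 0 - 0 = 441 - 0 ≡ 6; y = λ·(0 - 6) - 4 ≡ 15. → (6, 15)
2Q = (6, 15).
Finally 3P + 2Q:
(19, 2) + (6, 15). λ = (15 - 2)/(6 - 19) ≡ 13/16 mod 29. 16⁻¹ ≡ 20 (mod 29) since 16·20 = 320 ≡ 1, so λ ≡ 28.
  x = λ² - 19 - 6 = 784 - 25 ≡ 5; y = λ·(19 - 5) - 2 ≡ 13. → (5, 13)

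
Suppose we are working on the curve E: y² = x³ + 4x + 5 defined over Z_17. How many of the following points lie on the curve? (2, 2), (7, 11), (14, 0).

3

(2, 2): 2² ≡ 4, rhs ≡ 4 → on.
(7, 11): 11² ≡ 2, rhs ≡ 2 → on.
(14, 0): 0² ≡ 0, rhs ≡ 0 → on.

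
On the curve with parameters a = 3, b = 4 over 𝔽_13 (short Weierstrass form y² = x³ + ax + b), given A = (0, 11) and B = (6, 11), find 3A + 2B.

First 3A:
Repeated addition: build up to 3A.
2A: tangent at (0, 11): λ = (3·0² + 3)/(2·11) ≡ 3/9. 9⁻¹ ≡ 3 (mod 13), so λ ≡ 3·3 ≡ 9.
  x = λ² - 0 - 0 = 81 - 0 ≡ 3; y = λ·(0 - 3) - 11 ≡ 1. → (3, 1)
3A: (3, 1) + (0, 11). λ = (11 - 1)/(0 - 3) ≡ 10/10 mod 13. 10⁻¹ ≡ 4 (mod 13) since 10·4 = 40 ≡ 1, so λ ≡ 1.
  x = λ² - 3 - 0 = 1 - 3 ≡ 11; y = λ·(3 - 11) - 1 ≡ 4. → (11, 4)
3A = (11, 4).
Next 2B:
Repeated addition: build up to 2B.
2B: tangent at (6, 11): λ = (3·6² + 3)/(2·11) ≡ 7/9. 9⁻¹ ≡ 3 (mod 13), so λ ≡ 7·3 ≡ 8.
  x = λ² - 6 - 6 = 64 - 12 ≡ 0; y = λ·(6 - 0) - 11 ≡ 11. → (0, 11)
2B = (0, 11).
Finally 3A + 2B:
(11, 4) + (0, 11). λ = (11 - 4)/(0 - 11) ≡ 7/2 mod 13. 2⁻¹ ≡ 7 (mod 13) since 2·7 = 14 ≡ 1, so λ ≡ 10.
  x = λ² - 11 - 0 = 100 - 11 ≡ 11; y = λ·(11 - 11) - 4 ≡ 9. → (11, 9)

(11, 9)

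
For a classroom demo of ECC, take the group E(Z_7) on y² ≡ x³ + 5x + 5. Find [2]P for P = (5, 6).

tangent at (5, 6): λ = (3·5² + 5)/(2·6) ≡ 3/5. 5⁻¹ ≡ 3 (mod 7), so λ ≡ 3·3 ≡ 2.
  x = λ² - 5 - 5 = 4 - 10 ≡ 1; y = λ·(5 - 1) - 6 ≡ 2. → (1, 2)

(1, 2)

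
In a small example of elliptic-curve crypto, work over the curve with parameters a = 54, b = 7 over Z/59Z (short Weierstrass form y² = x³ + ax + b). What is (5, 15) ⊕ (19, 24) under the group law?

(2, 8)

(5, 15) + (19, 24). λ = (24 - 15)/(19 - 5) ≡ 9/14 mod 59. 14⁻¹ ≡ 38 (mod 59) since 14·38 = 532 ≡ 1, so λ ≡ 47.
  x = λ² - 5 - 19 = 2209 - 24 ≡ 2; y = λ·(5 - 2) - 15 ≡ 8. → (2, 8)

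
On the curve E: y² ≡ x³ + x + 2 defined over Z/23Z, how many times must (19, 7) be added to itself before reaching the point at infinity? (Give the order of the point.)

2P: tangent at (19, 7): λ = (3·19² + 1)/(2·7) ≡ 3/14. 14⁻¹ ≡ 5 (mod 23), so λ ≡ 3·5 ≡ 15.
  x = λ² - 19 - 19 = 225 - 38 ≡ 3; y = λ·(19 - 3) - 7 ≡ 3. → (3, 3)
3P: (3, 3) + (19, 7). λ = (7 - 3)/(19 - 3) ≡ 4/16 mod 23. 16⁻¹ ≡ 13 (mod 23) since 16·13 = 208 ≡ 1, so λ ≡ 6.
  x = λ² - 3 - 19 = 36 - 22 ≡ 14; y = λ·(3 - 14) - 3 ≡ 0. → (14, 0)
4P: (14, 0) + (19, 7). λ = (7 - 0)/(19 - 14) ≡ 7/5 mod 23. 5⁻¹ ≡ 14 (mod 23) since 5·14 = 70 ≡ 1, so λ ≡ 6.
  x = λ² - 14 - 19 = 36 - 33 ≡ 3; y = λ·(14 - 3) - 0 ≡ 20. → (3, 20)
5P: (3, 20) + (19, 7). λ = (7 - 20)/(19 - 3) ≡ 10/16 mod 23. 16⁻¹ ≡ 13 (mod 23) since 16·13 = 208 ≡ 1, so λ ≡ 15.
  x = λ² - 3 - 19 = 225 - 22 ≡ 19; y = λ·(3 - 19) - 20 ≡ 16. → (19, 16)
6P: (19, 16) + (19, 7): same x and y₁ ≡ -y₂, so the sum is the point at infinity.
6P = the point at infinity, so the order is 6.

6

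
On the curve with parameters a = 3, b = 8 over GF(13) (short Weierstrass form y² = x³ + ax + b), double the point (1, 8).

(2, 3)

tangent at (1, 8): λ = (3·1² + 3)/(2·8) ≡ 6/3. 3⁻¹ ≡ 9 (mod 13) since 3·9 = 27 ≡ 1, so λ ≡ 6·9 ≡ 2.
  x = λ² - 1 - 1 = 4 - 2 ≡ 2; y = λ·(1 - 2) - 8 ≡ 3. → (2, 3)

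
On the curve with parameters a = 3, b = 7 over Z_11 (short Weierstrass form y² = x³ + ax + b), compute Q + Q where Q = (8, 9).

(10, 6)

tangent at (8, 9): λ = (3·8² + 3)/(2·9) ≡ 8/7. 7⁻¹ ≡ 8 (mod 11) since 7·8 = 56 ≡ 1, so λ ≡ 8·8 ≡ 9.
  x = λ² - 8 - 8 = 81 - 16 ≡ 10; y = λ·(8 - 10) - 9 ≡ 6. → (10, 6)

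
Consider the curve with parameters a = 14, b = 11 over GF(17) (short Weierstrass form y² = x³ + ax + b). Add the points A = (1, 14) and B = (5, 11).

(2, 8)

(1, 14) + (5, 11). λ = (11 - 14)/(5 - 1) ≡ 14/4 mod 17. 4⁻¹ ≡ 13 (mod 17), so λ ≡ 12.
  x = λ² - 1 - 5 = 144 - 6 ≡ 2; y = λ·(1 - 2) - 14 ≡ 8. → (2, 8)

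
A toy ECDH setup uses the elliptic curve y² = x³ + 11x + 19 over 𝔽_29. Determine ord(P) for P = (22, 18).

7

2P: tangent at (22, 18): λ = (3·22² + 11)/(2·18) ≡ 13/7. 7⁻¹ ≡ 25 (mod 29), so λ ≡ 13·25 ≡ 6.
  x = λ² - 22 - 22 = 36 - 44 ≡ 21; y = λ·(22 - 21) - 18 ≡ 17. → (21, 17)
3P: (21, 17) + (22, 18). λ = (18 - 17)/(22 - 21) ≡ 1/1 mod 29. 1⁻¹ ≡ 1 (mod 29) since 1·1 = 1 ≡ 1, so λ ≡ 1.
  x = λ² - 21 - 22 = 1 - 43 ≡ 16; y = λ·(21 - 16) - 17 ≡ 17. → (16, 17)
4P: (16, 17) + (22, 18). λ = (18 - 17)/(22 - 16) ≡ 1/6 mod 29. 6⁻¹ ≡ 5 (mod 29) since 6·5 = 30 ≡ 1, so λ ≡ 5.
  x = λ² - 16 - 22 = 25 - 38 ≡ 16; y = λ·(16 - 16) - 17 ≡ 12. → (16, 12)
5P: (16, 12) + (22, 18). λ = (18 - 12)/(22 - 16) ≡ 6/6 mod 29. 6⁻¹ ≡ 5 (mod 29) since 6·5 = 30 ≡ 1, so λ ≡ 1.
  x = λ² - 16 - 22 = 1 - 38 ≡ 21; y = λ·(16 - 21) - 12 ≡ 12. → (21, 12)
6P: (21, 12) + (22, 18). λ = (18 - 12)/(22 - 21) ≡ 6/1 mod 29. 1⁻¹ ≡ 1 (mod 29), so λ ≡ 6.
  x = λ² - 21 - 22 = 36 - 43 ≡ 22; y = λ·(21 - 22) - 12 ≡ 11. → (22, 11)
7P: (22, 11) + (22, 18): same x and y₁ ≡ -y₂, so the sum is 𝒪.
7P = 𝒪, so the order is 7.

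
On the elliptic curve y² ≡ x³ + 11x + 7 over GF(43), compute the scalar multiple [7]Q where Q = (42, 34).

(35, 3)

Repeated addition: build up to 7Q.
2Q: tangent at (42, 34): λ = (3·42² + 11)/(2·34) ≡ 14/25. 25⁻¹ ≡ 31 (mod 43) since 25·31 = 775 ≡ 1, so λ ≡ 14·31 ≡ 4.
  x = λ² - 42 - 42 = 16 - 84 ≡ 18; y = λ·(42 - 18) - 34 ≡ 19. → (18, 19)
3Q: (18, 19) + (42, 34). λ = (34 - 19)/(42 - 18) ≡ 15/24 mod 43. 24⁻¹ ≡ 9 (mod 43), so λ ≡ 6.
  x = λ² - 18 - 42 = 36 - 60 ≡ 19; y = λ·(18 - 19) - 19 ≡ 18. → (19, 18)
4Q: (19, 18) + (42, 34). λ = (34 - 18)/(42 - 19) ≡ 16/23 mod 43. 23⁻¹ ≡ 15 (mod 43), so λ ≡ 25.
  x = λ² - 19 - 42 = 625 - 61 ≡ 5; y = λ·(19 - 5) - 18 ≡ 31. → (5, 31)
5Q: (5, 31) + (42, 34). λ = (34 - 31)/(42 - 5) ≡ 3/37 mod 43. 37⁻¹ ≡ 7 (mod 43), so λ ≡ 21.
  x = λ² - 5 - 42 = 441 - 47 ≡ 7; y = λ·(5 - 7) - 31 ≡ 13. → (7, 13)
6Q: (7, 13) + (42, 34). λ = (34 - 13)/(42 - 7) ≡ 21/35 mod 43. 35⁻¹ ≡ 16 (mod 43) since 35·16 = 560 ≡ 1, so λ ≡ 35.
  x = λ² - 7 - 42 = 1225 - 49 ≡ 15; y = λ·(7 - 15) - 13 ≡ 8. → (15, 8)
7Q: (15, 8) + (42, 34). λ = (34 - 8)/(42 - 15) ≡ 26/27 mod 43. 27⁻¹ ≡ 8 (mod 43), so λ ≡ 36.
  x = λ² - 15 - 42 = 1296 - 57 ≡ 35; y = λ·(15 - 35) - 8 ≡ 3. → (35, 3)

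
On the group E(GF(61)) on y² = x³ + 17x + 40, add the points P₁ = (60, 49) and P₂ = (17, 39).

(60, 49) + (17, 39). λ = (39 - 49)/(17 - 60) ≡ 51/18 mod 61. 18⁻¹ ≡ 17 (mod 61), so λ ≡ 13.
  x = λ² - 60 - 17 = 169 - 77 ≡ 31; y = λ·(60 - 31) - 49 ≡ 23. → (31, 23)

(31, 23)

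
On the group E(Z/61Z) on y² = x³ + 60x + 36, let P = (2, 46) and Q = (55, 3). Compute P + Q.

(51, 49)

(2, 46) + (55, 3). λ = (3 - 46)/(55 - 2) ≡ 18/53 mod 61. 53⁻¹ ≡ 38 (mod 61) since 53·38 = 2014 ≡ 1, so λ ≡ 13.
  x = λ² - 2 - 55 = 169 - 57 ≡ 51; y = λ·(2 - 51) - 46 ≡ 49. → (51, 49)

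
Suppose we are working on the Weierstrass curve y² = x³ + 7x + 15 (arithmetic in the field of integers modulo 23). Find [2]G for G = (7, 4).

(13, 7)

tangent at (7, 4): λ = (3·7² + 7)/(2·4) ≡ 16/8. 8⁻¹ ≡ 3 (mod 23), so λ ≡ 16·3 ≡ 2.
  x = λ² - 7 - 7 = 4 - 14 ≡ 13; y = λ·(7 - 13) - 4 ≡ 7. → (13, 7)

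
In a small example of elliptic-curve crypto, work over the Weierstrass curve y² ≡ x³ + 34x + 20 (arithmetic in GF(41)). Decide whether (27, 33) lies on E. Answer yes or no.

no

y² = 33² ≡ 23; x³ + 34x + 20 = 20621 ≡ 39 (mod 41). 23 ≠ 39.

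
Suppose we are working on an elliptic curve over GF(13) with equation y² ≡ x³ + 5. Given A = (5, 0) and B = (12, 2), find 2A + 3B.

First 2A:
Repeated addition: build up to 2A.
2A: (5, 0) + (5, 0): same x and y₁ ≡ -y₂, so the sum is O.
2A = O.
Next 3B:
Repeated addition: build up to 3B.
2B: tangent at (12, 2): λ = (3·12² + 0)/(2·2) ≡ 3/4. 4⁻¹ ≡ 10 (mod 13), so λ ≡ 3·10 ≡ 4.
  x = λ² - 12 - 12 = 16 - 24 ≡ 5; y = λ·(12 - 5) - 2 ≡ 0. → (5, 0)
3B: (5, 0) + (12, 2). λ = (2 - 0)/(12 - 5) ≡ 2/7 mod 13. 7⁻¹ ≡ 2 (mod 13), so λ ≡ 4.
  x = λ² - 5 - 12 = 16 - 17 ≡ 12; y = λ·(5 - 12) - 0 ≡ 11. → (12, 11)
3B = (12, 11).
Finally 2A + 3B:
O + (12, 11) = (12, 11) (identity).

(12, 11)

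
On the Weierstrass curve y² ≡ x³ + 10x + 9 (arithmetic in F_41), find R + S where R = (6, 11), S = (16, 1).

(6, 11) + (16, 1). λ = (1 - 11)/(16 - 6) ≡ 31/10 mod 41. 10⁻¹ ≡ 37 (mod 41) since 10·37 = 370 ≡ 1, so λ ≡ 40.
  x = λ² - 6 - 16 = 1600 - 22 ≡ 20; y = λ·(6 - 20) - 11 ≡ 3. → (20, 3)

(20, 3)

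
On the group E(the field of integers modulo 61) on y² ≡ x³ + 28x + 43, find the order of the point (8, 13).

2P: tangent at (8, 13): λ = (3·8² + 28)/(2·13) ≡ 37/26. 26⁻¹ ≡ 54 (mod 61) since 26·54 = 1404 ≡ 1, so λ ≡ 37·54 ≡ 46.
  x = λ² - 8 - 8 = 2116 - 16 ≡ 26; y = λ·(8 - 26) - 13 ≡ 13. → (26, 13)
3P: (26, 13) + (8, 13). λ = (13 - 13)/(8 - 26) ≡ 0/43 mod 61. 43⁻¹ ≡ 44 (mod 61), so λ ≡ 0.
  x = λ² - 26 - 8 = 0 - 34 ≡ 27; y = λ·(26 - 27) - 13 ≡ 48. → (27, 48)
4P: (27, 48) + (8, 13). λ = (13 - 48)/(8 - 27) ≡ 26/42 mod 61. 42⁻¹ ≡ 16 (mod 61), so λ ≡ 50.
  x = λ² - 27 - 8 = 2500 - 35 ≡ 25; y = λ·(27 - 25) - 48 ≡ 52. → (25, 52)
5P: (25, 52) + (8, 13). λ = (13 - 52)/(8 - 25) ≡ 22/44 mod 61. 44⁻¹ ≡ 43 (mod 61) since 44·43 = 1892 ≡ 1, so λ ≡ 31.
  x = λ² - 25 - 8 = 961 - 33 ≡ 13; y = λ·(25 - 13) - 52 ≡ 15. → (13, 15)
6P: (13, 15) + (8, 13). λ = (13 - 15)/(8 - 13) ≡ 59/56 mod 61. 56⁻¹ ≡ 12 (mod 61) since 56·12 = 672 ≡ 1, so λ ≡ 37.
  x = λ² - 13 - 8 = 1369 - 21 ≡ 6; y = λ·(13 - 6) - 15 ≡ 0. → (6, 0)
7P: (6, 0) + (8, 13). λ = (13 - 0)/(8 - 6) ≡ 13/2 mod 61. 2⁻¹ ≡ 31 (mod 61) since 2·31 = 62 ≡ 1, so λ ≡ 37.
  x = λ² - 6 - 8 = 1369 - 14 ≡ 13; y = λ·(6 - 13) - 0 ≡ 46. → (13, 46)
8P: (13, 46) + (8, 13). λ = (13 - 46)/(8 - 13) ≡ 28/56 mod 61. 56⁻¹ ≡ 12 (mod 61), so λ ≡ 31.
  x = λ² - 13 - 8 = 961 - 21 ≡ 25; y = λ·(13 - 25) - 46 ≡ 9. → (25, 9)
9P: (25, 9) + (8, 13). λ = (13 - 9)/(8 - 25) ≡ 4/44 mod 61. 44⁻¹ ≡ 43 (mod 61), so λ ≡ 50.
  x = λ² - 25 - 8 = 2500 - 33 ≡ 27; y = λ·(25 - 27) - 9 ≡ 13. → (27, 13)
10P: (27, 13) + (8, 13). λ = (13 - 13)/(8 - 27) ≡ 0/42 mod 61. 42⁻¹ ≡ 16 (mod 61), so λ ≡ 0.
  x = λ² - 27 - 8 = 0 - 35 ≡ 26; y = λ·(27 - 26) - 13 ≡ 48. → (26, 48)
11P: (26, 48) + (8, 13). λ = (13 - 48)/(8 - 26) ≡ 26/43 mod 61. 43⁻¹ ≡ 44 (mod 61), so λ ≡ 46.
  x = λ² - 26 - 8 = 2116 - 34 ≡ 8; y = λ·(26 - 8) - 48 ≡ 48. → (8, 48)
12P: (8, 48) + (8, 13): same x and y₁ ≡ -y₂, so the sum is ∞.
12P = ∞, so the order is 12.

12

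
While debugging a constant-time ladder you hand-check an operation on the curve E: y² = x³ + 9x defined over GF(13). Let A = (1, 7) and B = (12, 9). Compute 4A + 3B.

First 4A:
Double-and-add on 4 = (100)₂. Start with A = (1, 7) for the leading 1-bit.
double: tangent at (1, 7): λ = (3·1² + 9)/(2·7) ≡ 12/1. 1⁻¹ ≡ 1 (mod 13) since 1·1 = 1 ≡ 1, so λ ≡ 12·1 ≡ 12.
  x = λ² - 1 - 1 = 144 - 2 ≡ 12; y = λ·(1 - 12) - 7 ≡ 4. → (12, 4)
double: tangent at (12, 4): λ = (3·12² + 9)/(2·4) ≡ 12/8. 8⁻¹ ≡ 5 (mod 13), so λ ≡ 12·5 ≡ 8.
  x = λ² - 12 - 12 = 64 - 24 ≡ 1; y = λ·(12 - 1) - 4 ≡ 6. → (1, 6)
4A = (1, 6).
Next 3B:
Repeated addition: build up to 3B.
2B: tangent at (12, 9): λ = (3·12² + 9)/(2·9) ≡ 12/5. 5⁻¹ ≡ 8 (mod 13), so λ ≡ 12·8 ≡ 5.
  x = λ² - 12 - 12 = 25 - 24 ≡ 1; y = λ·(12 - 1) - 9 ≡ 7. → (1, 7)
3B: (1, 7) + (12, 9). λ = (9 - 7)/(12 - 1) ≡ 2/11 mod 13. 11⁻¹ ≡ 6 (mod 13), so λ ≡ 12.
  x = λ² - 1 - 12 = 144 - 13 ≡ 1; y = λ·(1 - 1) - 7 ≡ 6. → (1, 6)
3B = (1, 6).
Finally 4A + 3B:
tangent at (1, 6): λ = (3·1² + 9)/(2·6) ≡ 12/12. 12⁻¹ ≡ 12 (mod 13), so λ ≡ 12·12 ≡ 1.
  x = λ² - 1 - 1 = 1 - 2 ≡ 12; y = λ·(1 - 12) - 6 ≡ 9. → (12, 9)

(12, 9)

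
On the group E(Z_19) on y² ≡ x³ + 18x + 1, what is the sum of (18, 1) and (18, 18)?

O

The two points share x = 18 and their y-coordinates satisfy 1 + 18 ≡ 0 (mod 19), so they are inverses. Their sum is ∞.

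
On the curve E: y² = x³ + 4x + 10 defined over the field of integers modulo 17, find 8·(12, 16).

(3, 7)

Write P = (12, 16).
Repeated addition: build up to 8P.
2P: tangent at (12, 16): λ = (3·12² + 4)/(2·16) ≡ 11/15. 15⁻¹ ≡ 8 (mod 17), so λ ≡ 11·8 ≡ 3.
  x = λ² - 12 - 12 = 9 - 24 ≡ 2; y = λ·(12 - 2) - 16 ≡ 14. → (2, 14)
3P: (2, 14) + (12, 16). λ = (16 - 14)/(12 - 2) ≡ 2/10 mod 17. 10⁻¹ ≡ 12 (mod 17) since 10·12 = 120 ≡ 1, so λ ≡ 7.
  x = λ² - 2 - 12 = 49 - 14 ≡ 1; y = λ·(2 - 1) - 14 ≡ 10. → (1, 10)
4P: (1, 10) + (12, 16). λ = (16 - 10)/(12 - 1) ≡ 6/11 mod 17. 11⁻¹ ≡ 14 (mod 17) since 11·14 = 154 ≡ 1, so λ ≡ 16.
  x = λ² - 1 - 12 = 256 - 13 ≡ 5; y = λ·(1 - 5) - 10 ≡ 11. → (5, 11)
5P: (5, 11) + (12, 16). λ = (16 - 11)/(12 - 5) ≡ 5/7 mod 17. 7⁻¹ ≡ 5 (mod 17), so λ ≡ 8.
  x = λ² - 5 - 12 = 64 - 17 ≡ 13; y = λ·(5 - 13) - 11 ≡ 10. → (13, 10)
6P: (13, 10) + (12, 16). λ = (16 - 10)/(12 - 13) ≡ 6/16 mod 17. 16⁻¹ ≡ 16 (mod 17), so λ ≡ 11.
  x = λ² - 13 - 12 = 121 - 25 ≡ 11; y = λ·(13 - 11) - 10 ≡ 12. → (11, 12)
7P: (11, 12) + (12, 16). λ = (16 - 12)/(12 - 11) ≡ 4/1 mod 17. 1⁻¹ ≡ 1 (mod 17) since 1·1 = 1 ≡ 1, so λ ≡ 4.
  x = λ² - 11 - 12 = 16 - 23 ≡ 10; y = λ·(11 - 10) - 12 ≡ 9. → (10, 9)
8P: (10, 9) + (12, 16). λ = (16 - 9)/(12 - 10) ≡ 7/2 mod 17. 2⁻¹ ≡ 9 (mod 17), so λ ≡ 12.
  x = λ² - 10 - 12 = 144 - 22 ≡ 3; y = λ·(10 - 3) - 9 ≡ 7. → (3, 7)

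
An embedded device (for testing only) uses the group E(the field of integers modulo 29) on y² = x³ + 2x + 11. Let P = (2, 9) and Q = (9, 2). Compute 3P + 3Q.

First 3P:
Repeated addition: build up to 3P.
2P: tangent at (2, 9): λ = (3·2² + 2)/(2·9) ≡ 14/18. 18⁻¹ ≡ 21 (mod 29) since 18·21 = 378 ≡ 1, so λ ≡ 14·21 ≡ 4.
  x = λ² - 2 - 2 = 16 - 4 ≡ 12; y = λ·(2 - 12) - 9 ≡ 9. → (12, 9)
3P: (12, 9) + (2, 9). λ = (9 - 9)/(2 - 12) ≡ 0/19 mod 29. 19⁻¹ ≡ 26 (mod 29), so λ ≡ 0.
  x = λ² - 12 - 2 = 0 - 14 ≡ 15; y = λ·(12 - 15) - 9 ≡ 20. → (15, 20)
3P = (15, 20).
Next 3Q:
Repeated addition: build up to 3Q.
2Q: tangent at (9, 2): λ = (3·9² + 2)/(2·2) ≡ 13/4. 4⁻¹ ≡ 22 (mod 29), so λ ≡ 13·22 ≡ 25.
  x = λ² - 9 - 9 = 625 - 18 ≡ 27; y = λ·(9 - 27) - 2 ≡ 12. → (27, 12)
3Q: (27, 12) + (9, 2). λ = (2 - 12)/(9 - 27) ≡ 19/11 mod 29. 11⁻¹ ≡ 8 (mod 29), so λ ≡ 7.
  x = λ² - 27 - 9 = 49 - 36 ≡ 13; y = λ·(27 - 13) - 12 ≡ 28. → (13, 28)
3Q = (13, 28).
Finally 3P + 3Q:
(15, 20) + (13, 28). λ = (28 - 20)/(13 - 15) ≡ 8/27 mod 29. 27⁻¹ ≡ 14 (mod 29), so λ ≡ 25.
  x = λ² - 15 - 13 = 625 - 28 ≡ 17; y = λ·(15 - 17) - 20 ≡ 17. → (17, 17)

(17, 17)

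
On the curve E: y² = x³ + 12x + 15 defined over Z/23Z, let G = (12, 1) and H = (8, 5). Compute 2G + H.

First 2G:
Repeated addition: build up to 2G.
2G: tangent at (12, 1): λ = (3·12² + 12)/(2·1) ≡ 7/2. 2⁻¹ ≡ 12 (mod 23), so λ ≡ 7·12 ≡ 15.
  x = λ² - 12 - 12 = 225 - 24 ≡ 17; y = λ·(12 - 17) - 1 ≡ 16. → (17, 16)
2G = (17, 16).
Finally 2G + H:
(17, 16) + (8, 5). λ = (5 - 16)/(8 - 17) ≡ 12/14 mod 23. 14⁻¹ ≡ 5 (mod 23) since 14·5 = 70 ≡ 1, so λ ≡ 14.
  x = λ² - 17 - 8 = 196 - 25 ≡ 10; y = λ·(17 - 10) - 16 ≡ 13. → (10, 13)

(10, 13)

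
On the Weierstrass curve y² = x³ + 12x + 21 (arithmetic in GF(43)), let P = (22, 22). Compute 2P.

tangent at (22, 22): λ = (3·22² + 12)/(2·22) ≡ 2/1. 1⁻¹ ≡ 1 (mod 43), so λ ≡ 2·1 ≡ 2.
  x = λ² - 22 - 22 = 4 - 44 ≡ 3; y = λ·(22 - 3) - 22 ≡ 16. → (3, 16)

(3, 16)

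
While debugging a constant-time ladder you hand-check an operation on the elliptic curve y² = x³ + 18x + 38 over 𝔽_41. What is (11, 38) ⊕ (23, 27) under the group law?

(11, 38) + (23, 27). λ = (27 - 38)/(23 - 11) ≡ 30/12 mod 41. 12⁻¹ ≡ 24 (mod 41), so λ ≡ 23.
  x = λ² - 11 - 23 = 529 - 34 ≡ 3; y = λ·(11 - 3) - 38 ≡ 23. → (3, 23)

(3, 23)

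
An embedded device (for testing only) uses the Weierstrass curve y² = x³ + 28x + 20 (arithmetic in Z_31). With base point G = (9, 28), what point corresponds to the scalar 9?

(1, 24)

Double-and-add on 9 = (1001)₂. Start with G = (9, 28) for the leading 1-bit.
double: tangent at (9, 28): λ = (3·9² + 28)/(2·28) ≡ 23/25. 25⁻¹ ≡ 5 (mod 31), so λ ≡ 23·5 ≡ 22.
  x = λ² - 9 - 9 = 484 - 18 ≡ 1; y = λ·(9 - 1) - 28 ≡ 24. → (1, 24)
double: tangent at (1, 24): λ = (3·1² + 28)/(2·24) ≡ 0/17. 17⁻¹ ≡ 11 (mod 31) since 17·11 = 187 ≡ 1, so λ ≡ 0·11 ≡ 0.
  x = λ² - 1 - 1 = 0 - 2 ≡ 29; y = λ·(1 - 29) - 24 ≡ 7. → (29, 7)
double: tangent at (29, 7): λ = (3·29² + 28)/(2·7) ≡ 9/14. 14⁻¹ ≡ 20 (mod 31), so λ ≡ 9·20 ≡ 25.
  x = λ² - 29 - 29 = 625 - 58 ≡ 9; y = λ·(29 - 9) - 7 ≡ 28. → (9, 28)
add G: tangent at (9, 28): λ = (3·9² + 28)/(2·28) ≡ 23/25. 25⁻¹ ≡ 5 (mod 31) since 25·5 = 125 ≡ 1, so λ ≡ 23·5 ≡ 22.
  x = λ² - 9 - 9 = 484 - 18 ≡ 1; y = λ·(9 - 1) - 28 ≡ 24. → (1, 24)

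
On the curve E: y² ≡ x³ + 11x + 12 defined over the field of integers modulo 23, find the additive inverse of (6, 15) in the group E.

-(6, 15) = (6, -15 mod 23) = (6, 8).

(6, 8)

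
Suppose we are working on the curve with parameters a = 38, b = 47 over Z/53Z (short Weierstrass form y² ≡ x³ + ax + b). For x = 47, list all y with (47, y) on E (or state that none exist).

x³ + 38x + 47 = 105656 ≡ 27 (mod 53).
27 is a non-residue mod 53; no y exists.

none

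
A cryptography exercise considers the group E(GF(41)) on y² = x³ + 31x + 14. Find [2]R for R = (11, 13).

(40, 8)

tangent at (11, 13): λ = (3·11² + 31)/(2·13) ≡ 25/26. 26⁻¹ ≡ 30 (mod 41), so λ ≡ 25·30 ≡ 12.
  x = λ² - 11 - 11 = 144 - 22 ≡ 40; y = λ·(11 - 40) - 13 ≡ 8. → (40, 8)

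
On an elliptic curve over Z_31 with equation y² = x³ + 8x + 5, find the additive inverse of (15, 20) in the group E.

-(15, 20) = (15, -20 mod 31) = (15, 11).

(15, 11)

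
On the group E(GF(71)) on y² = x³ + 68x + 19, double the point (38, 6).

(68, 70)

tangent at (38, 6): λ = (3·38² + 68)/(2·6) ≡ 69/12. 12⁻¹ ≡ 6 (mod 71), so λ ≡ 69·6 ≡ 59.
  x = λ² - 38 - 38 = 3481 - 76 ≡ 68; y = λ·(38 - 68) - 6 ≡ 70. → (68, 70)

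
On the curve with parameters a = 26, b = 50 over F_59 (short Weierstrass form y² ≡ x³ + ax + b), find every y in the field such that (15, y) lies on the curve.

x³ + 26x + 50 = 3815 ≡ 39 (mod 59).
39 is a non-residue mod 59; no y exists.

none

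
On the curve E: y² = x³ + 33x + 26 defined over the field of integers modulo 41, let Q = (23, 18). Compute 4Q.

(15, 1)

Repeated addition: build up to 4Q.
2Q: tangent at (23, 18): λ = (3·23² + 33)/(2·18) ≡ 21/36. 36⁻¹ ≡ 8 (mod 41), so λ ≡ 21·8 ≡ 4.
  x = λ² - 23 - 23 = 16 - 46 ≡ 11; y = λ·(23 - 11) - 18 ≡ 30. → (11, 30)
3Q: (11, 30) + (23, 18). λ = (18 - 30)/(23 - 11) ≡ 29/12 mod 41. 12⁻¹ ≡ 24 (mod 41) since 12·24 = 288 ≡ 1, so λ ≡ 40.
  x = λ² - 11 - 23 = 1600 - 34 ≡ 8; y = λ·(11 - 8) - 30 ≡ 8. → (8, 8)
4Q: (8, 8) + (23, 18). λ = (18 - 8)/(23 - 8) ≡ 10/15 mod 41. 15⁻¹ ≡ 11 (mod 41), so λ ≡ 28.
  x = λ² - 8 - 23 = 784 - 31 ≡ 15; y = λ·(8 - 15) - 8 ≡ 1. → (15, 1)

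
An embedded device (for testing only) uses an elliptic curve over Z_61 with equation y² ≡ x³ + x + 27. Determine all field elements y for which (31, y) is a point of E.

x³ + 1x + 27 = 29849 ≡ 20 (mod 61).
Square roots of 20 mod 61: 9 and 52 (since 9² = 81 ≡ 20).

9, 52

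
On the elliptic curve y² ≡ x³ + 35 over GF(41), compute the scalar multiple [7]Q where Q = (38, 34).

Double-and-add on 7 = (111)₂. Start with Q = (38, 34) for the leading 1-bit.
double: tangent at (38, 34): λ = (3·38² + 0)/(2·34) ≡ 27/27. 27⁻¹ ≡ 38 (mod 41) since 27·38 = 1026 ≡ 1, so λ ≡ 27·38 ≡ 1.
  x = λ² - 38 - 38 = 1 - 76 ≡ 7; y = λ·(38 - 7) - 34 ≡ 38. → (7, 38)
add Q: (7, 38) + (38, 34). λ = (34 - 38)/(38 - 7) ≡ 37/31 mod 41. 31⁻¹ ≡ 4 (mod 41) since 31·4 = 124 ≡ 1, so λ ≡ 25.
  x = λ² - 7 - 38 = 625 - 45 ≡ 6; y = λ·(7 - 6) - 38 ≡ 28. → (6, 28)
double: tangent at (6, 28): λ = (3·6² + 0)/(2·28) ≡ 26/15. 15⁻¹ ≡ 11 (mod 41) since 15·11 = 165 ≡ 1, so λ ≡ 26·11 ≡ 40.
  x = λ² - 6 - 6 = 1600 - 12 ≡ 30; y = λ·(6 - 30) - 28 ≡ 37. → (30, 37)
add Q: (30, 37) + (38, 34). λ = (34 - 37)/(38 - 30) ≡ 38/8 mod 41. 8⁻¹ ≡ 36 (mod 41), so λ ≡ 15.
  x = λ² - 30 - 38 = 225 - 68 ≡ 34; y = λ·(30 - 34) - 37 ≡ 26. → (34, 26)

(34, 26)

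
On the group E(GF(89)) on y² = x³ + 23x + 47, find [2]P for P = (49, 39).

tangent at (49, 39): λ = (3·49² + 23)/(2·39) ≡ 17/78. 78⁻¹ ≡ 8 (mod 89) since 78·8 = 624 ≡ 1, so λ ≡ 17·8 ≡ 47.
  x = λ² - 49 - 49 = 2209 - 98 ≡ 64; y = λ·(49 - 64) - 39 ≡ 57. → (64, 57)

(64, 57)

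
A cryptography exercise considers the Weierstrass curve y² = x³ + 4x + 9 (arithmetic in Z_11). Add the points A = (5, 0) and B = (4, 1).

(3, 9)

(5, 0) + (4, 1). λ = (1 - 0)/(4 - 5) ≡ 1/10 mod 11. 10⁻¹ ≡ 10 (mod 11) since 10·10 = 100 ≡ 1, so λ ≡ 10.
  x = λ² - 5 - 4 = 100 - 9 ≡ 3; y = λ·(5 - 3) - 0 ≡ 9. → (3, 9)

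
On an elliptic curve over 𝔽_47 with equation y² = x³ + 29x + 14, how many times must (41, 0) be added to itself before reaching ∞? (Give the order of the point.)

2

2P: (41, 0) + (41, 0): same x and y₁ ≡ -y₂, so the sum is ∞.
2P = ∞, so the order is 2.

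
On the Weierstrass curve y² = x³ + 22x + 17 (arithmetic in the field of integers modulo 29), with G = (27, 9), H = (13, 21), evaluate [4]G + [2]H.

(22, 10)

First 4G:
Double-and-add on 4 = (100)₂. Start with G = (27, 9) for the leading 1-bit.
double: tangent at (27, 9): λ = (3·27² + 22)/(2·9) ≡ 5/18. 18⁻¹ ≡ 21 (mod 29), so λ ≡ 5·21 ≡ 18.
  x = λ² - 27 - 27 = 324 - 54 ≡ 9; y = λ·(27 - 9) - 9 ≡ 25. → (9, 25)
double: tangent at (9, 25): λ = (3·9² + 22)/(2·25) ≡ 4/21. 21⁻¹ ≡ 18 (mod 29) since 21·18 = 378 ≡ 1, so λ ≡ 4·18 ≡ 14.
  x = λ² - 9 - 9 = 196 - 18 ≡ 4; y = λ·(9 - 4) - 25 ≡ 16. → (4, 16)
4G = (4, 16).
Next 2H:
Repeated addition: build up to 2H.
2H: tangent at (13, 21): λ = (3·13² + 22)/(2·21) ≡ 7/13. 13⁻¹ ≡ 9 (mod 29), so λ ≡ 7·9 ≡ 5.
  x = λ² - 13 - 13 = 25 - 26 ≡ 28; y = λ·(13 - 28) - 21 ≡ 20. → (28, 20)
2H = (28, 20).
Finally 4G + 2H:
(4, 16) + (28, 20). λ = (20 - 16)/(28 - 4) ≡ 4/24 mod 29. 24⁻¹ ≡ 23 (mod 29) since 24·23 = 552 ≡ 1, so λ ≡ 5.
  x = λ² - 4 - 28 = 25 - 32 ≡ 22; y = λ·(4 - 22) - 16 ≡ 10. → (22, 10)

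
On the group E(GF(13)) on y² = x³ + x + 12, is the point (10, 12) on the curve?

y² = 12² ≡ 1; x³ + 1x + 12 = 1022 ≡ 8 (mod 13). 1 ≠ 8.

no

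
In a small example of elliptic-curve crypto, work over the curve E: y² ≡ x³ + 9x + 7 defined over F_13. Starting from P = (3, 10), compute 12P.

Double-and-add on 12 = (1100)₂. Start with P = (3, 10) for the leading 1-bit.
double: tangent at (3, 10): λ = (3·3² + 9)/(2·10) ≡ 10/7. 7⁻¹ ≡ 2 (mod 13), so λ ≡ 10·2 ≡ 7.
  x = λ² - 3 - 3 = 49 - 6 ≡ 4; y = λ·(3 - 4) - 10 ≡ 9. → (4, 9)
add P: (4, 9) + (3, 10). λ = (10 - 9)/(3 - 4) ≡ 1/12 mod 13. 12⁻¹ ≡ 12 (mod 13), so λ ≡ 12.
  x = λ² - 4 - 3 = 144 - 7 ≡ 7; y = λ·(4 - 7) - 9 ≡ 7. → (7, 7)
double: tangent at (7, 7): λ = (3·7² + 9)/(2·7) ≡ 0/1. 1⁻¹ ≡ 1 (mod 13), so λ ≡ 0·1 ≡ 0.
  x = λ² - 7 - 7 = 0 - 14 ≡ 12; y = λ·(7 - 12) - 7 ≡ 6. → (12, 6)
double: tangent at (12, 6): λ = (3·12² + 9)/(2·6) ≡ 12/12. 12⁻¹ ≡ 12 (mod 13) since 12·12 = 144 ≡ 1, so λ ≡ 12·12 ≡ 1.
  x = λ² - 12 - 12 = 1 - 24 ≡ 3; y = λ·(12 - 3) - 6 ≡ 3. → (3, 3)

(3, 3)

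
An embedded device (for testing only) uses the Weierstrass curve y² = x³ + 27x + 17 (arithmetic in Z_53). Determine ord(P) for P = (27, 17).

3

2P: tangent at (27, 17): λ = (3·27² + 27)/(2·17) ≡ 41/34. 34⁻¹ ≡ 39 (mod 53) since 34·39 = 1326 ≡ 1, so λ ≡ 41·39 ≡ 9.
  x = λ² - 27 - 27 = 81 - 54 ≡ 27; y = λ·(27 - 27) - 17 ≡ 36. → (27, 36)
3P: (27, 36) + (27, 17): same x and y₁ ≡ -y₂, so the sum is 𝒪.
3P = 𝒪, so the order is 3.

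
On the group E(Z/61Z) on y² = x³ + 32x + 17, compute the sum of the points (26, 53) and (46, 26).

(23, 7)

(26, 53) + (46, 26). λ = (26 - 53)/(46 - 26) ≡ 34/20 mod 61. 20⁻¹ ≡ 58 (mod 61) since 20·58 = 1160 ≡ 1, so λ ≡ 20.
  x = λ² - 26 - 46 = 400 - 72 ≡ 23; y = λ·(26 - 23) - 53 ≡ 7. → (23, 7)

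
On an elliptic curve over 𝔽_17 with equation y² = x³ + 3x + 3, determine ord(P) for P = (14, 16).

12

2P: tangent at (14, 16): λ = (3·14² + 3)/(2·16) ≡ 13/15. 15⁻¹ ≡ 8 (mod 17), so λ ≡ 13·8 ≡ 2.
  x = λ² - 14 - 14 = 4 - 28 ≡ 10; y = λ·(14 - 10) - 16 ≡ 9. → (10, 9)
3P: (10, 9) + (14, 16). λ = (16 - 9)/(14 - 10) ≡ 7/4 mod 17. 4⁻¹ ≡ 13 (mod 17), so λ ≡ 6.
  x = λ² - 10 - 14 = 36 - 24 ≡ 12; y = λ·(10 - 12) - 9 ≡ 13. → (12, 13)
4P: (12, 13) + (14, 16). λ = (16 - 13)/(14 - 12) ≡ 3/2 mod 17. 2⁻¹ ≡ 9 (mod 17) since 2·9 = 18 ≡ 1, so λ ≡ 10.
  x = λ² - 12 - 14 = 100 - 26 ≡ 6; y = λ·(12 - 6) - 13 ≡ 13. → (6, 13)
5P: (6, 13) + (14, 16). λ = (16 - 13)/(14 - 6) ≡ 3/8 mod 17. 8⁻¹ ≡ 15 (mod 17), so λ ≡ 11.
  x = λ² - 6 - 14 = 121 - 20 ≡ 16; y = λ·(6 - 16) - 13 ≡ 13. → (16, 13)
6P: (16, 13) + (14, 16). λ = (16 - 13)/(14 - 16) ≡ 3/15 mod 17. 15⁻¹ ≡ 8 (mod 17), so λ ≡ 7.
  x = λ² - 16 - 14 = 49 - 30 ≡ 2; y = λ·(16 - 2) - 13 ≡ 0. → (2, 0)
7P: (2, 0) + (14, 16). λ = (16 - 0)/(14 - 2) ≡ 16/12 mod 17. 12⁻¹ ≡ 10 (mod 17), so λ ≡ 7.
  x = λ² - 2 - 14 = 49 - 16 ≡ 16; y = λ·(2 - 16) - 0 ≡ 4. → (16, 4)
8P: (16, 4) + (14, 16). λ = (16 - 4)/(14 - 16) ≡ 12/15 mod 17. 15⁻¹ ≡ 8 (mod 17) since 15·8 = 120 ≡ 1, so λ ≡ 11.
  x = λ² - 16 - 14 = 121 - 30 ≡ 6; y = λ·(16 - 6) - 4 ≡ 4. → (6, 4)
9P: (6, 4) + (14, 16). λ = (16 - 4)/(14 - 6) ≡ 12/8 mod 17. 8⁻¹ ≡ 15 (mod 17), so λ ≡ 10.
  x = λ² - 6 - 14 = 100 - 20 ≡ 12; y = λ·(6 - 12) - 4 ≡ 4. → (12, 4)
10P: (12, 4) + (14, 16). λ = (16 - 4)/(14 - 12) ≡ 12/2 mod 17. 2⁻¹ ≡ 9 (mod 17), so λ ≡ 6.
  x = λ² - 12 - 14 = 36 - 26 ≡ 10; y = λ·(12 - 10) - 4 ≡ 8. → (10, 8)
11P: (10, 8) + (14, 16). λ = (16 - 8)/(14 - 10) ≡ 8/4 mod 17. 4⁻¹ ≡ 13 (mod 17) since 4·13 = 52 ≡ 1, so λ ≡ 2.
  x = λ² - 10 - 14 = 4 - 24 ≡ 14; y = λ·(10 - 14) - 8 ≡ 1. → (14, 1)
12P: (14, 1) + (14, 16): same x and y₁ ≡ -y₂, so the sum is the point at infinity.
12P = the point at infinity, so the order is 12.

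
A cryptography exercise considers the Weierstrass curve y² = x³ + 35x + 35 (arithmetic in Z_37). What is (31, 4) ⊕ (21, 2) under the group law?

(25, 12)

(31, 4) + (21, 2). λ = (2 - 4)/(21 - 31) ≡ 35/27 mod 37. 27⁻¹ ≡ 11 (mod 37), so λ ≡ 15.
  x = λ² - 31 - 21 = 225 - 52 ≡ 25; y = λ·(31 - 25) - 4 ≡ 12. → (25, 12)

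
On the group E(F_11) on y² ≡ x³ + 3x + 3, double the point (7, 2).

tangent at (7, 2): λ = (3·7² + 3)/(2·2) ≡ 7/4. 4⁻¹ ≡ 3 (mod 11) since 4·3 = 12 ≡ 1, so λ ≡ 7·3 ≡ 10.
  x = λ² - 7 - 7 = 100 - 14 ≡ 9; y = λ·(7 - 9) - 2 ≡ 0. → (9, 0)

(9, 0)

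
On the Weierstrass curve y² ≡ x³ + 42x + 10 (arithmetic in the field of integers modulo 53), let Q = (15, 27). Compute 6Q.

Double-and-add on 6 = (110)₂. Start with Q = (15, 27) for the leading 1-bit.
double: tangent at (15, 27): λ = (3·15² + 42)/(2·27) ≡ 28/1. 1⁻¹ ≡ 1 (mod 53), so λ ≡ 28·1 ≡ 28.
  x = λ² - 15 - 15 = 784 - 30 ≡ 12; y = λ·(15 - 12) - 27 ≡ 4. → (12, 4)
add Q: (12, 4) + (15, 27). λ = (27 - 4)/(15 - 12) ≡ 23/3 mod 53. 3⁻¹ ≡ 18 (mod 53), so λ ≡ 43.
  x = λ² - 12 - 15 = 1849 - 27 ≡ 20; y = λ·(12 - 20) - 4 ≡ 23. → (20, 23)
double: tangent at (20, 23): λ = (3·20² + 42)/(2·23) ≡ 23/46. 46⁻¹ ≡ 15 (mod 53) since 46·15 = 690 ≡ 1, so λ ≡ 23·15 ≡ 27.
  x = λ² - 20 - 20 = 729 - 40 ≡ 0; y = λ·(20 - 0) - 23 ≡ 40. → (0, 40)

(0, 40)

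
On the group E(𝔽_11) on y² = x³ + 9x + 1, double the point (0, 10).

(1, 0)

tangent at (0, 10): λ = (3·0² + 9)/(2·10) ≡ 9/9. 9⁻¹ ≡ 5 (mod 11), so λ ≡ 9·5 ≡ 1.
  x = λ² - 0 - 0 = 1 - 0 ≡ 1; y = λ·(0 - 1) - 10 ≡ 0. → (1, 0)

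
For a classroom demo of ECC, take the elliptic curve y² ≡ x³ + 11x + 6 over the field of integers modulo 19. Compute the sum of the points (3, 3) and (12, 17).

(3, 3) + (12, 17). λ = (17 - 3)/(12 - 3) ≡ 14/9 mod 19. 9⁻¹ ≡ 17 (mod 19), so λ ≡ 10.
  x = λ² - 3 - 12 = 100 - 15 ≡ 9; y = λ·(3 - 9) - 3 ≡ 13. → (9, 13)

(9, 13)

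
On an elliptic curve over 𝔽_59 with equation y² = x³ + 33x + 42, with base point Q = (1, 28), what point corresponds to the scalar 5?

O

Repeated addition: build up to 5Q.
2Q: tangent at (1, 28): λ = (3·1² + 33)/(2·28) ≡ 36/56. 56⁻¹ ≡ 39 (mod 59), so λ ≡ 36·39 ≡ 47.
  x = λ² - 1 - 1 = 2209 - 2 ≡ 24; y = λ·(1 - 24) - 28 ≡ 12. → (24, 12)
3Q: (24, 12) + (1, 28). λ = (28 - 12)/(1 - 24) ≡ 16/36 mod 59. 36⁻¹ ≡ 41 (mod 59) since 36·41 = 1476 ≡ 1, so λ ≡ 7.
  x = λ² - 24 - 1 = 49 - 25 ≡ 24; y = λ·(24 - 24) - 12 ≡ 47. → (24, 47)
4Q: (24, 47) + (1, 28). λ = (28 - 47)/(1 - 24) ≡ 40/36 mod 59. 36⁻¹ ≡ 41 (mod 59), so λ ≡ 47.
  x = λ² - 24 - 1 = 2209 - 25 ≡ 1; y = λ·(24 - 1) - 47 ≡ 31. → (1, 31)
5Q: (1, 31) + (1, 28): same x and y₁ ≡ -y₂, so the sum is ∞.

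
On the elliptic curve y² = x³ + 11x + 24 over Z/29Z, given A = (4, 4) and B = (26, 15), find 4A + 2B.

First 4A:
Repeated addition: build up to 4A.
2A: tangent at (4, 4): λ = (3·4² + 11)/(2·4) ≡ 1/8. 8⁻¹ ≡ 11 (mod 29) since 8·11 = 88 ≡ 1, so λ ≡ 1·11 ≡ 11.
  x = λ² - 4 - 4 = 121 - 8 ≡ 26; y = λ·(4 - 26) - 4 ≡ 15. → (26, 15)
3A: (26, 15) + (4, 4). λ = (4 - 15)/(4 - 26) ≡ 18/7 mod 29. 7⁻¹ ≡ 25 (mod 29) since 7·25 = 175 ≡ 1, so λ ≡ 15.
  x = λ² - 26 - 4 = 225 - 30 ≡ 21; y = λ·(26 - 21) - 15 ≡ 2. → (21, 2)
4A: (21, 2) + (4, 4). λ = (4 - 2)/(4 - 21) ≡ 2/12 mod 29. 12⁻¹ ≡ 17 (mod 29) since 12·17 = 204 ≡ 1, so λ ≡ 5.
  x = λ² - 21 - 4 = 25 - 25 ≡ 0; y = λ·(21 - 0) - 2 ≡ 16. → (0, 16)
4A = (0, 16).
Next 2B:
Repeated addition: build up to 2B.
2B: tangent at (26, 15): λ = (3·26² + 11)/(2·15) ≡ 9/1. 1⁻¹ ≡ 1 (mod 29) since 1·1 = 1 ≡ 1, so λ ≡ 9·1 ≡ 9.
  x = λ² - 26 - 26 = 81 - 52 ≡ 0; y = λ·(26 - 0) - 15 ≡ 16. → (0, 16)
2B = (0, 16).
Finally 4A + 2B:
tangent at (0, 16): λ = (3·0² + 11)/(2·16) ≡ 11/3. 3⁻¹ ≡ 10 (mod 29), so λ ≡ 11·10 ≡ 23.
  x = λ² - 0 - 0 = 529 - 0 ≡ 7; y = λ·(0 - 7) - 16 ≡ 26. → (7, 26)

(7, 26)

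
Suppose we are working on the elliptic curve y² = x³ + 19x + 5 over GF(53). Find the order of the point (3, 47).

11

2P: tangent at (3, 47): λ = (3·3² + 19)/(2·47) ≡ 46/41. 41⁻¹ ≡ 22 (mod 53), so λ ≡ 46·22 ≡ 5.
  x = λ² - 3 - 3 = 25 - 6 ≡ 19; y = λ·(3 - 19) - 47 ≡ 32. → (19, 32)
3P: (19, 32) + (3, 47). λ = (47 - 32)/(3 - 19) ≡ 15/37 mod 53. 37⁻¹ ≡ 43 (mod 53) since 37·43 = 1591 ≡ 1, so λ ≡ 9.
  x = λ² - 19 - 3 = 81 - 22 ≡ 6; y = λ·(19 - 6) - 32 ≡ 32. → (6, 32)
4P: (6, 32) + (3, 47). λ = (47 - 32)/(3 - 6) ≡ 15/50 mod 53. 50⁻¹ ≡ 35 (mod 53), so λ ≡ 48.
  x = λ² - 6 - 3 = 2304 - 9 ≡ 16; y = λ·(6 - 16) - 32 ≡ 18. → (16, 18)
5P: (16, 18) + (3, 47). λ = (47 - 18)/(3 - 16) ≡ 29/40 mod 53. 40⁻¹ ≡ 4 (mod 53), so λ ≡ 10.
  x = λ² - 16 - 3 = 100 - 19 ≡ 28; y = λ·(16 - 28) - 18 ≡ 21. → (28, 21)
6P: (28, 21) + (3, 47). λ = (47 - 21)/(3 - 28) ≡ 26/28 mod 53. 28⁻¹ ≡ 36 (mod 53), so λ ≡ 35.
  x = λ² - 28 - 3 = 1225 - 31 ≡ 28; y = λ·(28 - 28) - 21 ≡ 32. → (28, 32)
7P: (28, 32) + (3, 47). λ = (47 - 32)/(3 - 28) ≡ 15/28 mod 53. 28⁻¹ ≡ 36 (mod 53) since 28·36 = 1008 ≡ 1, so λ ≡ 10.
  x = λ² - 28 - 3 = 100 - 31 ≡ 16; y = λ·(28 - 16) - 32 ≡ 35. → (16, 35)
8P: (16, 35) + (3, 47). λ = (47 - 35)/(3 - 16) ≡ 12/40 mod 53. 40⁻¹ ≡ 4 (mod 53), so λ ≡ 48.
  x = λ² - 16 - 3 = 2304 - 19 ≡ 6; y = λ·(16 - 6) - 35 ≡ 21. → (6, 21)
9P: (6, 21) + (3, 47). λ = (47 - 21)/(3 - 6) ≡ 26/50 mod 53. 50⁻¹ ≡ 35 (mod 53) since 50·35 = 1750 ≡ 1, so λ ≡ 9.
  x = λ² - 6 - 3 = 81 - 9 ≡ 19; y = λ·(6 - 19) - 21 ≡ 21. → (19, 21)
10P: (19, 21) + (3, 47). λ = (47 - 21)/(3 - 19) ≡ 26/37 mod 53. 37⁻¹ ≡ 43 (mod 53), so λ ≡ 5.
  x = λ² - 19 - 3 = 25 - 22 ≡ 3; y = λ·(19 - 3) - 21 ≡ 6. → (3, 6)
11P: (3, 6) + (3, 47): same x and y₁ ≡ -y₂, so the sum is the point at infinity.
11P = the point at infinity, so the order is 11.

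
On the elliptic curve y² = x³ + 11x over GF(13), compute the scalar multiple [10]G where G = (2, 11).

Repeated addition: build up to 10G.
2G: tangent at (2, 11): λ = (3·2² + 11)/(2·11) ≡ 10/9. 9⁻¹ ≡ 3 (mod 13) since 9·3 = 27 ≡ 1, so λ ≡ 10·3 ≡ 4.
  x = λ² - 2 - 2 = 16 - 4 ≡ 12; y = λ·(2 - 12) - 11 ≡ 1. → (12, 1)
3G: (12, 1) + (2, 11). λ = (11 - 1)/(2 - 12) ≡ 10/3 mod 13. 3⁻¹ ≡ 9 (mod 13) since 3·9 = 27 ≡ 1, so λ ≡ 12.
  x = λ² - 12 - 2 = 144 - 14 ≡ 0; y = λ·(12 - 0) - 1 ≡ 0. → (0, 0)
4G: (0, 0) + (2, 11). λ = (11 - 0)/(2 - 0) ≡ 11/2 mod 13. 2⁻¹ ≡ 7 (mod 13), so λ ≡ 12.
  x = λ² - 0 - 2 = 144 - 2 ≡ 12; y = λ·(0 - 12) - 0 ≡ 12. → (12, 12)
5G: (12, 12) + (2, 11). λ = (11 - 12)/(2 - 12) ≡ 12/3 mod 13. 3⁻¹ ≡ 9 (mod 13) since 3·9 = 27 ≡ 1, so λ ≡ 4.
  x = λ² - 12 - 2 = 16 - 14 ≡ 2; y = λ·(12 - 2) - 12 ≡ 2. → (2, 2)
6G: (2, 2) + (2, 11): same x and y₁ ≡ -y₂, so the sum is 𝒪.
7G: 𝒪 + (2, 11) = (2, 11) (identity).
8G: tangent at (2, 11): λ = (3·2² + 11)/(2·11) ≡ 10/9. 9⁻¹ ≡ 3 (mod 13) since 9·3 = 27 ≡ 1, so λ ≡ 10·3 ≡ 4.
  x = λ² - 2 - 2 = 16 - 4 ≡ 12; y = λ·(2 - 12) - 11 ≡ 1. → (12, 1)
9G: (12, 1) + (2, 11). λ = (11 - 1)/(2 - 12) ≡ 10/3 mod 13. 3⁻¹ ≡ 9 (mod 13) since 3·9 = 27 ≡ 1, so λ ≡ 12.
  x = λ² - 12 - 2 = 144 - 14 ≡ 0; y = λ·(12 - 0) - 1 ≡ 0. → (0, 0)
10G: (0, 0) + (2, 11). λ = (11 - 0)/(2 - 0) ≡ 11/2 mod 13. 2⁻¹ ≡ 7 (mod 13), so λ ≡ 12.
  x = λ² - 0 - 2 = 144 - 2 ≡ 12; y = λ·(0 - 12) - 0 ≡ 12. → (12, 12)

(12, 12)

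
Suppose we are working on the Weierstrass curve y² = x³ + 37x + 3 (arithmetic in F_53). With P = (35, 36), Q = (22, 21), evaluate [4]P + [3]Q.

(8, 4)

First 4P:
Double-and-add on 4 = (100)₂. Start with P = (35, 36) for the leading 1-bit.
double: tangent at (35, 36): λ = (3·35² + 37)/(2·36) ≡ 2/19. 19⁻¹ ≡ 14 (mod 53) since 19·14 = 266 ≡ 1, so λ ≡ 2·14 ≡ 28.
  x = λ² - 35 - 35 = 784 - 70 ≡ 25; y = λ·(35 - 25) - 36 ≡ 32. → (25, 32)
double: tangent at (25, 32): λ = (3·25² + 37)/(2·32) ≡ 4/11. 11⁻¹ ≡ 29 (mod 53) since 11·29 = 319 ≡ 1, so λ ≡ 4·29 ≡ 10.
  x = λ² - 25 - 25 = 100 - 50 ≡ 50; y = λ·(25 - 50) - 32 ≡ 36. → (50, 36)
4P = (50, 36).
Next 3Q:
Repeated addition: build up to 3Q.
2Q: tangent at (22, 21): λ = (3·22² + 37)/(2·21) ≡ 5/42. 42⁻¹ ≡ 24 (mod 53), so λ ≡ 5·24 ≡ 14.
  x = λ² - 22 - 22 = 196 - 44 ≡ 46; y = λ·(22 - 46) - 21 ≡ 14. → (46, 14)
3Q: (46, 14) + (22, 21). λ = (21 - 14)/(22 - 46) ≡ 7/29 mod 53. 29⁻¹ ≡ 11 (mod 53) since 29·11 = 319 ≡ 1, so λ ≡ 24.
  x = λ² - 46 - 22 = 576 - 68 ≡ 31; y = λ·(46 - 31) - 14 ≡ 28. → (31, 28)
3Q = (31, 28).
Finally 4P + 3Q:
(50, 36) + (31, 28). λ = (28 - 36)/(31 - 50) ≡ 45/34 mod 53. 34⁻¹ ≡ 39 (mod 53), so λ ≡ 6.
  x = λ² - 50 - 31 = 36 - 81 ≡ 8; y = λ·(50 - 8) - 36 ≡ 4. → (8, 4)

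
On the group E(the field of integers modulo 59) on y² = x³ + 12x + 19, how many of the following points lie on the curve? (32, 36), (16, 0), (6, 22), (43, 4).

(32, 36): 36² ≡ 57, rhs ≡ 13 → off.
(16, 0): 0² ≡ 0, rhs ≡ 0 → on.
(6, 22): 22² ≡ 12, rhs ≡ 12 → on.
(43, 4): 4² ≡ 16, rhs ≡ 38 → off.

2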